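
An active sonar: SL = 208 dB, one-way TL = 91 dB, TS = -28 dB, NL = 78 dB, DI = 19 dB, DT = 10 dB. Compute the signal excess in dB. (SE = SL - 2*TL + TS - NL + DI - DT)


-71 dB


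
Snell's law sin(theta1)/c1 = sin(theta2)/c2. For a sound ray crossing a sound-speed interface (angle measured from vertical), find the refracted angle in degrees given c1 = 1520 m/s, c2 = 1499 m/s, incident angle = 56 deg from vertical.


sin(theta2) = (c2/c1)*sin(theta1) = (1499/1520)*sin(56 deg) = 0.81758
theta2 = arcsin(0.81758) = 54.84

54.84 deg


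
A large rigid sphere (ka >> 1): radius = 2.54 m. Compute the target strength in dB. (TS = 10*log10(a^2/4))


TS = 10*log10(2.54^2 / 4) = 10*log10(1.6129) = 2.08

2.08 dB


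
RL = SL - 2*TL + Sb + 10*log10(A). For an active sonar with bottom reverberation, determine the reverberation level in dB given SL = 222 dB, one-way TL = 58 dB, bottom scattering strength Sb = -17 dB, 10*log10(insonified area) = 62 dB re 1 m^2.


RL = SL - 2*TL + Sb + 10*log10(A) = 222 - 2*58 + (-17) + 62 = 151

151 dB


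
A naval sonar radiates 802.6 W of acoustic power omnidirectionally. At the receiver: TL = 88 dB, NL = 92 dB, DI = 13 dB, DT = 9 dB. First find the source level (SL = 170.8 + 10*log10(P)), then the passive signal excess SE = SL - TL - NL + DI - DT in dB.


Step 1: SL = 170.8 + 10*log10(802.6) = 199.84 dB
Step 2: SE = SL - TL - NL + DI - DT = 199.84 - 88 - 92 + 13 - 9 = 23.84

23.84 dB


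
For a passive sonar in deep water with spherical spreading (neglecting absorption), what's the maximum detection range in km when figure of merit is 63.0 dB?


At max range FOM = TL, so 20*log10(R) = 63.0
R = 10^(63.0/20) = 1412.54 m = 1.41 km

1.41 km


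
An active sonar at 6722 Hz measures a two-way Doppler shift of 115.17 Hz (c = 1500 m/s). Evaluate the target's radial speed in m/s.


From fd = 2*f*v/c, v = c*fd/(2*f) = 1500 * 115.17 / (2*6722) = 12.85

12.85 m/s


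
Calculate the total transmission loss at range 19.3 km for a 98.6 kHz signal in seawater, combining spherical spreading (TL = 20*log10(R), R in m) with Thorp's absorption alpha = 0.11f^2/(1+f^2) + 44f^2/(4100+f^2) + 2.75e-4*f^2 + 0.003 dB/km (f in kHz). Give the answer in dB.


Step 1 (Thorp): alpha = 0.11*9721.96/(1+9721.96) + 44*9721.96/(4100+9721.96) + 2.75e-4*9721.96 + 0.003 = 33.7348 dB/km
Step 2: TL_spread = 20*log10(19300) = 85.71 dB
Step 3: TL_abs = alpha*R = 33.7348 * 19.3 = 651.08 dB
Step 4: TL_total = 85.71 + 651.08 = 736.79

736.79 dB


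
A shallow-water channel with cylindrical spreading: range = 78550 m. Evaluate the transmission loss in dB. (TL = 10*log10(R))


TL = 10*log10(78550) = 48.95

48.95 dB


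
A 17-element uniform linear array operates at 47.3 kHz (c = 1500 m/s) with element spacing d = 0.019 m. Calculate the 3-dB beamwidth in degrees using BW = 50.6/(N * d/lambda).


Step 1: lambda = 1500/47300 = 0.03171 m
Step 2: d/lambda = 0.019/0.03171 = 0.5992
Step 3: BW = 50.6/(N * d/lambda) = 50.6/(17 * 0.5992) = 4.97

4.97 deg


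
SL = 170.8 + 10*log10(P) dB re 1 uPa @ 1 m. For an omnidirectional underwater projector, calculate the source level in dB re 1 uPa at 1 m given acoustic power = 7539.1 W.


209.57 dB


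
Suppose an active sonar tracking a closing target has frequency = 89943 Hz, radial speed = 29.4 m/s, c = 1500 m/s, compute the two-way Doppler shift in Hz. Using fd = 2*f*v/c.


fd = 2*f*v/c = 2 * 89943 * 29.4 / 1500 = 3525.77

3525.77 Hz


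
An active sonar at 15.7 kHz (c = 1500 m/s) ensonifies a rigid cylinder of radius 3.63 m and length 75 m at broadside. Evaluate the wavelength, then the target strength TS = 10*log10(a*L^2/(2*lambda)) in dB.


Step 1: lambda = c/f = 1500/15700 = 0.09554 m
Step 2: TS = 10*log10(a*L^2/(2*lambda)) = 10*log10(3.63*75^2/(2*0.09554)) = 50.29

50.29 dB


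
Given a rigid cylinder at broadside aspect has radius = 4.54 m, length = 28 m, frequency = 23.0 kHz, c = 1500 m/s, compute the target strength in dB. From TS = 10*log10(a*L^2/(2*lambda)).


lambda = 1500/23000 = 0.06522 m
TS = 10*log10(4.54*28^2/(2*0.06522)) = 44.36

44.36 dB


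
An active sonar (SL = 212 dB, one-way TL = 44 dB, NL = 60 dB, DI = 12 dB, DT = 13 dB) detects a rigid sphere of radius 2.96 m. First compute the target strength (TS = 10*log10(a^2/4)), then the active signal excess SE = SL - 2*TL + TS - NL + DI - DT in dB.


Step 1: TS = 10*log10(2.96^2/4) = 3.41 dB
Step 2: SE = SL - 2*TL + TS - NL + DI - DT = 212 - 2*44 + (3.41) - 60 + 12 - 13 = 66.41

66.41 dB


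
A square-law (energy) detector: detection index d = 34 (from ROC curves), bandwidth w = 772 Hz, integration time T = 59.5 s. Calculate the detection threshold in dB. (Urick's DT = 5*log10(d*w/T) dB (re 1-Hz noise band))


DT = 5*log10(d*w/T) = 5*log10(34 * 772 / 59.5) = 5*log10(441.14) = 13.22

13.22 dB


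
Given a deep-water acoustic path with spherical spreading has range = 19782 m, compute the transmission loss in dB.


TL = 20*log10(19782) = 85.93

85.93 dB


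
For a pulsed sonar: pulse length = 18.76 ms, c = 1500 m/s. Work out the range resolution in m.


14.07 m


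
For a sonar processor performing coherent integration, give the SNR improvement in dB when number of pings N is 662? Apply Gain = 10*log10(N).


Gain = 10*log10(662) = 28.21

28.21 dB


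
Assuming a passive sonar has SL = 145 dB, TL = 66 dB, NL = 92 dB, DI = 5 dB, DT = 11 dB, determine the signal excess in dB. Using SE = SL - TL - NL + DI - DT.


SE = SL - TL - NL + DI - DT = 145 - 66 - 92 + 5 - 11 = -19

-19 dB


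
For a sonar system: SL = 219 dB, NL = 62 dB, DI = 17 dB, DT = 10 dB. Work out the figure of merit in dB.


FOM = SL - NL + DI - DT = 219 - 62 + 17 - 10 = 164

164 dB


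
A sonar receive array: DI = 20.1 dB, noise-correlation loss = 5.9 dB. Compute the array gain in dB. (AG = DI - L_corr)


AG = DI - L_corr = 20.1 - 5.9 = 14.2

14.2 dB


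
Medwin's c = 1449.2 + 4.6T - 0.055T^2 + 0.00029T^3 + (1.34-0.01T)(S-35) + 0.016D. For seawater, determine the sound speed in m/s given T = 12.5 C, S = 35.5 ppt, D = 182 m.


1502.19 m/s


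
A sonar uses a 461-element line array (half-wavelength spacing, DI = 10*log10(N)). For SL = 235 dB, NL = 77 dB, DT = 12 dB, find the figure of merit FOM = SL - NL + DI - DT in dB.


172.64 dB


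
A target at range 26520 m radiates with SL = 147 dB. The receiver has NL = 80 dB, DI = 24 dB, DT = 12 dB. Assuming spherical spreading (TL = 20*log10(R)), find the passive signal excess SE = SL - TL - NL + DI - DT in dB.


-9.47 dB


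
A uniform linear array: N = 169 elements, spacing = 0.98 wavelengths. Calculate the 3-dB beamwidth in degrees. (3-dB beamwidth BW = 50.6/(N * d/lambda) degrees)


0.31 deg


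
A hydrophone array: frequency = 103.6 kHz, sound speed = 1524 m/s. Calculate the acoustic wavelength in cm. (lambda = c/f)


lambda = c/f = 1524 / 103600 = 0.0147 m = 1.47 cm

1.47 cm


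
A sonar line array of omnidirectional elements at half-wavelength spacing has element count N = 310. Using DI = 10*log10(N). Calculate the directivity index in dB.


24.91 dB


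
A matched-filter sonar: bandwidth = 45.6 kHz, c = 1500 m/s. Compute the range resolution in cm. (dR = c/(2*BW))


dR = c/(2*BW) = 1500 / (2 * 45.6e3) = 0.0164 m = 1.64 cm

1.64 cm


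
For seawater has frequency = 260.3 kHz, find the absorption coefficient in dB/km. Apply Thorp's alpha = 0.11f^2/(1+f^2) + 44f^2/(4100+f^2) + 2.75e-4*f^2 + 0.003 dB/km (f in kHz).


f^2 = 67756.09
alpha = 0.11*67756.09/(1+67756.09) + 44*67756.09/(4100+67756.09) + 2.75e-4*67756.09 + 0.003 = 60.235

60.235 dB/km


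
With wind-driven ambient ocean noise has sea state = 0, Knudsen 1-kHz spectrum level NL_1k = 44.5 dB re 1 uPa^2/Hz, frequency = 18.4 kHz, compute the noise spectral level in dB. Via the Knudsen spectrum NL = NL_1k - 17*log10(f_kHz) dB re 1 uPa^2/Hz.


23.0 dB


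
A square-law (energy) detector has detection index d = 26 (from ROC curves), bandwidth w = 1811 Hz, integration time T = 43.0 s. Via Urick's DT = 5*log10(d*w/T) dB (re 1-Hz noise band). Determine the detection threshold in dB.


15.2 dB


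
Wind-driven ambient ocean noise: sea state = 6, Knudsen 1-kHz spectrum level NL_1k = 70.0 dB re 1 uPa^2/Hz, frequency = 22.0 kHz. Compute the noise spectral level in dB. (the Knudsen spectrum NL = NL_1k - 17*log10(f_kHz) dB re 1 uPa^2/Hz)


NL = NL_1k - 17*log10(f_kHz) = 70.0 - 17*log10(22.0) = 70.0 - (22.82) = 47.18

47.18 dB


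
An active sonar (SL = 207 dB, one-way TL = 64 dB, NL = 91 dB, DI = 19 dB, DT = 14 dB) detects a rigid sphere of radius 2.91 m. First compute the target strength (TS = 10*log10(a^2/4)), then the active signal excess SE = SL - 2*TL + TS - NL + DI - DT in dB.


Step 1: TS = 10*log10(2.91^2/4) = 3.26 dB
Step 2: SE = SL - 2*TL + TS - NL + DI - DT = 207 - 2*64 + (3.26) - 91 + 19 - 14 = -3.74

-3.74 dB


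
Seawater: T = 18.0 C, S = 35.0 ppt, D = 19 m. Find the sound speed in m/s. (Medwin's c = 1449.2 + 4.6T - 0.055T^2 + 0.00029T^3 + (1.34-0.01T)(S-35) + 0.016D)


1516.18 m/s


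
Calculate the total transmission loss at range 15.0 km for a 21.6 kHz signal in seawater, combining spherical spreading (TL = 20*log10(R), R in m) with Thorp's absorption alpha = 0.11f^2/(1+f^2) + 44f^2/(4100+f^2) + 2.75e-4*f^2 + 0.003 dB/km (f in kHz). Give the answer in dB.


Step 1 (Thorp): alpha = 0.11*466.56/(1+466.56) + 44*466.56/(4100+466.56) + 2.75e-4*466.56 + 0.003 = 4.7365 dB/km
Step 2: TL_spread = 20*log10(15000) = 83.52 dB
Step 3: TL_abs = alpha*R = 4.7365 * 15.0 = 71.05 dB
Step 4: TL_total = 83.52 + 71.05 = 154.57

154.57 dB


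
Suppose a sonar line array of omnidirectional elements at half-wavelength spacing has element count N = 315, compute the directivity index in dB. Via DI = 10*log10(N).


24.98 dB


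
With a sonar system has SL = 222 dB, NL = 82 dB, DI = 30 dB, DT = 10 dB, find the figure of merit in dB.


FOM = SL - NL + DI - DT = 222 - 82 + 30 - 10 = 160

160 dB


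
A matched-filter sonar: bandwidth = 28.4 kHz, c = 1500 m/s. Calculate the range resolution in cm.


dR = c/(2*BW) = 1500 / (2 * 28.4e3) = 0.0264 m = 2.64 cm

2.64 cm


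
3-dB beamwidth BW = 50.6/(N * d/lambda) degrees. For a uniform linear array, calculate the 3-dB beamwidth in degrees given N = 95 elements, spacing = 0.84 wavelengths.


BW = 50.6 / (95 * 0.84) = 50.6 / 79.8 = 0.63

0.63 deg


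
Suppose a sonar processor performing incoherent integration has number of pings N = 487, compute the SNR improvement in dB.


13.44 dB


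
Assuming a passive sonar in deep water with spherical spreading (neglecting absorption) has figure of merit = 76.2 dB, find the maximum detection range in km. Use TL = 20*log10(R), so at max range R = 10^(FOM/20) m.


At max range FOM = TL, so 20*log10(R) = 76.2
R = 10^(76.2/20) = 6456.54 m = 6.46 km

6.46 km


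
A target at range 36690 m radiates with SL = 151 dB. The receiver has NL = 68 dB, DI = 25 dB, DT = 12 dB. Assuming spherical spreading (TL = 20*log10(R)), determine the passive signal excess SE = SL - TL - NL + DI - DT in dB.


Step 1: TL = 20*log10(36690) = 91.29 dB
Step 2: SE = 151 - 91.29 - 68 + 25 - 12 = 4.71

4.71 dB


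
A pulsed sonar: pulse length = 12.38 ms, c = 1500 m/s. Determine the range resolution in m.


dR = c*tau/2 = 1500 * 12.38e-3 / 2 = 9.285

9.285 m


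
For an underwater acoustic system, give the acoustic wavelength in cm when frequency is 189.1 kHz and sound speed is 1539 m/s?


lambda = c/f = 1539 / 189100 = 0.0081 m = 0.81 cm

0.81 cm


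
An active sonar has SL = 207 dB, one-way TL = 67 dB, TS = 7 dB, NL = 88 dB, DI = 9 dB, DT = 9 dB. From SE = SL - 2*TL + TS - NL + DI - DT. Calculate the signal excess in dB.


SE = SL - 2*TL + TS - NL + DI - DT = 207 - 2*67 + (7) - 88 + 9 - 9 = -8

-8 dB


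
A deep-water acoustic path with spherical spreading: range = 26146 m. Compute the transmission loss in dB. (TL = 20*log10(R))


TL = 20*log10(26146) = 88.35

88.35 dB


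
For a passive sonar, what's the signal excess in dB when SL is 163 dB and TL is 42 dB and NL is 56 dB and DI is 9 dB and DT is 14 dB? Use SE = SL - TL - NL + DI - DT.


60 dB


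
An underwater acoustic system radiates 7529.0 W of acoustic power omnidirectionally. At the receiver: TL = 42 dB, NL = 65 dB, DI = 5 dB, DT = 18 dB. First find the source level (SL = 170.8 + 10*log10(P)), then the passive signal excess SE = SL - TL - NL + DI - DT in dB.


Step 1: SL = 170.8 + 10*log10(7529.0) = 209.57 dB
Step 2: SE = SL - TL - NL + DI - DT = 209.57 - 42 - 65 + 5 - 18 = 89.57

89.57 dB


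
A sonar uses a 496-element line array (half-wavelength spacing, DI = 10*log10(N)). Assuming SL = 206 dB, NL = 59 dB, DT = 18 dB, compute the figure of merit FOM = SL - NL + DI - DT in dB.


Step 1: DI = 10*log10(496) = 26.95 dB
Step 2: FOM = SL - NL + DI - DT = 206 - 59 + 26.95 - 18 = 155.95

155.95 dB


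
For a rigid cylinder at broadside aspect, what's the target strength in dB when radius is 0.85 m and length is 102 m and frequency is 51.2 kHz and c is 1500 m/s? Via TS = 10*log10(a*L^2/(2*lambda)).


lambda = 1500/51200 = 0.0293 m
TS = 10*log10(0.85*102^2/(2*0.0293)) = 51.79

51.79 dB


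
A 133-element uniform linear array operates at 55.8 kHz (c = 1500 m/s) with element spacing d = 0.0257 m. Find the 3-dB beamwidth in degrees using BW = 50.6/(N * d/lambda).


Step 1: lambda = 1500/55800 = 0.02688 m
Step 2: d/lambda = 0.0257/0.02688 = 0.9561
Step 3: BW = 50.6/(N * d/lambda) = 50.6/(133 * 0.9561) = 0.4

0.4 deg


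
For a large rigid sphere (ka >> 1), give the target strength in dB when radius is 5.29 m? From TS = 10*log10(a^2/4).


TS = 10*log10(5.29^2 / 4) = 10*log10(6.996025) = 8.45

8.45 dB


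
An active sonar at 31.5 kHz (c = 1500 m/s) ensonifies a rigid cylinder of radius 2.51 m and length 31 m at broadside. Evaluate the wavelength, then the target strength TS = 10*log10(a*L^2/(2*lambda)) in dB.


Step 1: lambda = c/f = 1500/31500 = 0.04762 m
Step 2: TS = 10*log10(a*L^2/(2*lambda)) = 10*log10(2.51*31^2/(2*0.04762)) = 44.04

44.04 dB


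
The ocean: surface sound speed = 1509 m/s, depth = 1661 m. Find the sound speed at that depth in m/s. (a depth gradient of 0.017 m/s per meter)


c = 1509 + 0.017 * 1661 = 1537.237

1537.237 m/s


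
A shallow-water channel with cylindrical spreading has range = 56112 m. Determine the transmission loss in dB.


TL = 10*log10(56112) = 47.49

47.49 dB


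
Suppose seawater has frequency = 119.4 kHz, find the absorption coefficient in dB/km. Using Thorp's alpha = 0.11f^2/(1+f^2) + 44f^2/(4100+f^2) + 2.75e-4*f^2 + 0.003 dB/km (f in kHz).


f^2 = 14256.36
alpha = 0.11*14256.36/(1+14256.36) + 44*14256.36/(4100+14256.36) + 2.75e-4*14256.36 + 0.003 = 38.206

38.206 dB/km


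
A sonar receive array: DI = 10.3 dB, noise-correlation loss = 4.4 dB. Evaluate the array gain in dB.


AG = DI - L_corr = 10.3 - 4.4 = 5.9

5.9 dB


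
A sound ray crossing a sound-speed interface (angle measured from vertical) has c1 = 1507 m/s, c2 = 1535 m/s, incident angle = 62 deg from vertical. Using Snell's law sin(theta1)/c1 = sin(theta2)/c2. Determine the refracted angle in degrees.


64.07 deg


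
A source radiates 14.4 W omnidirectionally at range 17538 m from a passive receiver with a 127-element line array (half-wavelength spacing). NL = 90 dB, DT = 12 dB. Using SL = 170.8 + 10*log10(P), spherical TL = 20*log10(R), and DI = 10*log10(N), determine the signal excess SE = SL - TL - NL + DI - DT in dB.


16.54 dB


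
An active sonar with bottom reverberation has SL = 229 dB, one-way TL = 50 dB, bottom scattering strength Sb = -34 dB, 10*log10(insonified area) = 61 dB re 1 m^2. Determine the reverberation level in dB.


RL = SL - 2*TL + Sb + 10*log10(A) = 229 - 2*50 + (-34) + 61 = 156

156 dB


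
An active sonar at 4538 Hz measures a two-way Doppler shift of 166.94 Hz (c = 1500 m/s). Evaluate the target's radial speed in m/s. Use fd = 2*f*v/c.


From fd = 2*f*v/c, v = c*fd/(2*f) = 1500 * 166.94 / (2*4538) = 27.59

27.59 m/s


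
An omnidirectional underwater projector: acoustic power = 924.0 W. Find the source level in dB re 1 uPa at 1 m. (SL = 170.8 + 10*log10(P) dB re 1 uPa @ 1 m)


SL = 170.8 + 10*log10(924.0) = 170.8 + 29.66 = 200.46

200.46 dB


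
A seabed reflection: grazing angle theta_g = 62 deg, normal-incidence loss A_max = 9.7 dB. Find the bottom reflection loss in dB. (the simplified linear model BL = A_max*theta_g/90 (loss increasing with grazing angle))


BL = A_max * theta_g / 90 = 9.7 * 62 / 90 = 6.68

6.68 dB


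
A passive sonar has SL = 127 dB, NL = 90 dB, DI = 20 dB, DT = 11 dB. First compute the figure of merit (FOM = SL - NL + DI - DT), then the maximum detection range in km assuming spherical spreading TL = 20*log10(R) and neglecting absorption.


Step 1: FOM = SL - NL + DI - DT = 127 - 90 + 20 - 11 = 46 dB
Step 2: at max range FOM = TL = 20*log10(R), so R = 10^(46/20) = 199.53 m = 0.2 km

0.2 km


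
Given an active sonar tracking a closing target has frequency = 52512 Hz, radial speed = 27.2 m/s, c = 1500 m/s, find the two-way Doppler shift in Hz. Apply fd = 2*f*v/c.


fd = 2*f*v/c = 2 * 52512 * 27.2 / 1500 = 1904.44

1904.44 Hz


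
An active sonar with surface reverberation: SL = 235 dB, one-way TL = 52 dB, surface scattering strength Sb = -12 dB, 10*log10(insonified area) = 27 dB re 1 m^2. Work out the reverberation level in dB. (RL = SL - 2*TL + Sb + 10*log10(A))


RL = SL - 2*TL + Sb + 10*log10(A) = 235 - 2*52 + (-12) + 27 = 146

146 dB


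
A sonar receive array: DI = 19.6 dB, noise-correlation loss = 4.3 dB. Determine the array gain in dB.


15.3 dB


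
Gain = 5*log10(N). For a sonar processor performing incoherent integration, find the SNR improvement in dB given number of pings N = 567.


Gain = 5*log10(567) = 13.77

13.77 dB


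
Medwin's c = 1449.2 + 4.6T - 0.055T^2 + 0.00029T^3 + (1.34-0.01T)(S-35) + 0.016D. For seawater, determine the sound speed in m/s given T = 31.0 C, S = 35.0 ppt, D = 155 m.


c = 1449.2 + 4.6*31.0 - 0.055*31.0^2 + 0.00029*31.0^3 + (1.34 - 0.01*31.0)*(35.0 - 35) + 0.016*155 = 1550.06

1550.06 m/s


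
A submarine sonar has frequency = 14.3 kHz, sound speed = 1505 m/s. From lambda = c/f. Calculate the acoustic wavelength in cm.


10.52 cm


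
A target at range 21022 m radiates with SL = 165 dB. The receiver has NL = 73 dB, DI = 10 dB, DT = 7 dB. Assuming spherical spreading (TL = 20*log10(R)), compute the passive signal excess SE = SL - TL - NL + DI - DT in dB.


Step 1: TL = 20*log10(21022) = 86.45 dB
Step 2: SE = 165 - 86.45 - 73 + 10 - 7 = 8.55

8.55 dB


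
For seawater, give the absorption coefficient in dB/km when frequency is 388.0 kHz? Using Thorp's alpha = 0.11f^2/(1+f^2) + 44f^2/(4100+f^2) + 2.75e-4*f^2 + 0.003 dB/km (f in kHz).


f^2 = 150544.0
alpha = 0.11*150544.0/(1+150544.0) + 44*150544.0/(4100+150544.0) + 2.75e-4*150544.0 + 0.003 = 84.346

84.346 dB/km


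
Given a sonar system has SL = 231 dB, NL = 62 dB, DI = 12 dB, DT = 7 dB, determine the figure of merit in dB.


174 dB


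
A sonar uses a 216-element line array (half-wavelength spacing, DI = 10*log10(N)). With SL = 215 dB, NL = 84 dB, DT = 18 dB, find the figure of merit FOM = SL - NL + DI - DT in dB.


Step 1: DI = 10*log10(216) = 23.34 dB
Step 2: FOM = SL - NL + DI - DT = 215 - 84 + 23.34 - 18 = 136.34

136.34 dB


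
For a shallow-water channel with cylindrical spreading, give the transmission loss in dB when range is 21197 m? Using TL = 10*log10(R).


43.26 dB


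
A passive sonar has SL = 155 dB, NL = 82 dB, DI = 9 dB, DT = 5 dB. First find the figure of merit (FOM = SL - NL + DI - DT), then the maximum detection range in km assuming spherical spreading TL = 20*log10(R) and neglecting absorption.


Step 1: FOM = SL - NL + DI - DT = 155 - 82 + 9 - 5 = 77 dB
Step 2: at max range FOM = TL = 20*log10(R), so R = 10^(77/20) = 7079.46 m = 7.08 km

7.08 km


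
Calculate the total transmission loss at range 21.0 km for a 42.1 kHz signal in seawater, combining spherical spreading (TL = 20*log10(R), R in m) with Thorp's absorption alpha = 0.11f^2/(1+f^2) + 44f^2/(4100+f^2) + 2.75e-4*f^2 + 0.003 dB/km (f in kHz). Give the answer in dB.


377.93 dB


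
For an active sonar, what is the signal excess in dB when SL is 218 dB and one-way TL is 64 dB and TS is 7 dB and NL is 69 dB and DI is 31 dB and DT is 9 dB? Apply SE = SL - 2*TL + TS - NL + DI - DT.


50 dB


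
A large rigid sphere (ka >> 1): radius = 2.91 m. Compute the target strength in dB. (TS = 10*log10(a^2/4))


TS = 10*log10(2.91^2 / 4) = 10*log10(2.117025) = 3.26

3.26 dB


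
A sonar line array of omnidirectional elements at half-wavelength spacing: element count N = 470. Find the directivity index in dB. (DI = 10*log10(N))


DI = 10*log10(470) = 26.72

26.72 dB


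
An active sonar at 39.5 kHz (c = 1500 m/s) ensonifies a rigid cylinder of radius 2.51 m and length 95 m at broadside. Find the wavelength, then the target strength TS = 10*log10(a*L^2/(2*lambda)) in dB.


Step 1: lambda = c/f = 1500/39500 = 0.03797 m
Step 2: TS = 10*log10(a*L^2/(2*lambda)) = 10*log10(2.51*95^2/(2*0.03797)) = 54.75

54.75 dB


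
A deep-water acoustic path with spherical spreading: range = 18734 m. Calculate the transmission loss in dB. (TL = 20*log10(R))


TL = 20*log10(18734) = 85.45

85.45 dB


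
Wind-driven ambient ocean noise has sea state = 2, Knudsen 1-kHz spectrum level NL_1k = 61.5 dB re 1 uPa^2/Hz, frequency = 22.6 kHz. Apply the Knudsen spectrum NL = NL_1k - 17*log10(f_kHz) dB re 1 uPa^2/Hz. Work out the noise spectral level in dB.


38.48 dB


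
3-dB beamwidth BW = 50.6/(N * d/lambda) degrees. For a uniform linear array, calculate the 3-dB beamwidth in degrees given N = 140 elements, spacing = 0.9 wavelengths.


BW = 50.6 / (140 * 0.9) = 50.6 / 126.0 = 0.4

0.4 deg


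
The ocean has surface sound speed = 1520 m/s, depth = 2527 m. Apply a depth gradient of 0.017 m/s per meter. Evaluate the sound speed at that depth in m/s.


1562.959 m/s


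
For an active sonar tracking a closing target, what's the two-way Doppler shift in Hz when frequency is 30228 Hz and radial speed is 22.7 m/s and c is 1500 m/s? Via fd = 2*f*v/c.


fd = 2*f*v/c = 2 * 30228 * 22.7 / 1500 = 914.9

914.9 Hz


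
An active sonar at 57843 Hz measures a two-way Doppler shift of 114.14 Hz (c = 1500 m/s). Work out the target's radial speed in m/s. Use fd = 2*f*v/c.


From fd = 2*f*v/c, v = c*fd/(2*f) = 1500 * 114.14 / (2*57843) = 1.48

1.48 m/s


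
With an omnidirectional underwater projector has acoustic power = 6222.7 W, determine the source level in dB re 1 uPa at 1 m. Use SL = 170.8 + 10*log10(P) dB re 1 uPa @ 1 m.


SL = 170.8 + 10*log10(6222.7) = 170.8 + 37.94 = 208.74

208.74 dB


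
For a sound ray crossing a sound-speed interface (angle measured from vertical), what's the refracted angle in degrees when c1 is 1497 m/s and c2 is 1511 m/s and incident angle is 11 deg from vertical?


sin(theta2) = (c2/c1)*sin(theta1) = (1511/1497)*sin(11 deg) = 0.19259
theta2 = arcsin(0.19259) = 11.1

11.1 deg


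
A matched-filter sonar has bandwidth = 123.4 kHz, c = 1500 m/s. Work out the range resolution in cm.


dR = c/(2*BW) = 1500 / (2 * 123.4e3) = 0.0061 m = 0.61 cm

0.61 cm


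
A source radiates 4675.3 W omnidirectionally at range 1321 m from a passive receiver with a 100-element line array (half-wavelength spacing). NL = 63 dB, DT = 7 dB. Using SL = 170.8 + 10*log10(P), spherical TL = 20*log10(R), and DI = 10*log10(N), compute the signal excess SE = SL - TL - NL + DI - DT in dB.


95.08 dB


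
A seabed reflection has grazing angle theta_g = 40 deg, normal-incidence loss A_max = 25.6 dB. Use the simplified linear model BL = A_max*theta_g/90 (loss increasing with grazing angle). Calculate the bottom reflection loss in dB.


BL = A_max * theta_g / 90 = 25.6 * 40 / 90 = 11.38

11.38 dB


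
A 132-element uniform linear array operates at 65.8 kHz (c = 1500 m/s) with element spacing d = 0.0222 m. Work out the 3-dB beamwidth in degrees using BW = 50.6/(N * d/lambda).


0.39 deg


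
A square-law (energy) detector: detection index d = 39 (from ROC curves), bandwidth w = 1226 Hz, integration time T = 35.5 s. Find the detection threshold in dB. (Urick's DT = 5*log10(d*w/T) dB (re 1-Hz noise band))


DT = 5*log10(d*w/T) = 5*log10(39 * 1226 / 35.5) = 5*log10(1346.87) = 15.65

15.65 dB


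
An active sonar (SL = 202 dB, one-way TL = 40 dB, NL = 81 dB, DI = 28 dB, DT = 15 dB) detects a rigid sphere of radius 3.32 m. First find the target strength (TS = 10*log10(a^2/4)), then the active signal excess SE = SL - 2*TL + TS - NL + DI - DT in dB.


Step 1: TS = 10*log10(3.32^2/4) = 4.4 dB
Step 2: SE = SL - 2*TL + TS - NL + DI - DT = 202 - 2*40 + (4.4) - 81 + 28 - 15 = 58.4

58.4 dB


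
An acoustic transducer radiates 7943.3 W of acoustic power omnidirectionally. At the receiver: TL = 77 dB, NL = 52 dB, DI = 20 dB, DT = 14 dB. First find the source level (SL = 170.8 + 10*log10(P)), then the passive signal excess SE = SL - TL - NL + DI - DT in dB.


Step 1: SL = 170.8 + 10*log10(7943.3) = 209.8 dB
Step 2: SE = SL - TL - NL + DI - DT = 209.8 - 77 - 52 + 20 - 14 = 86.8

86.8 dB


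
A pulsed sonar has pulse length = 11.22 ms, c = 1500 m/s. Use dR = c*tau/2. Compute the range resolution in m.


dR = c*tau/2 = 1500 * 11.22e-3 / 2 = 8.415

8.415 m


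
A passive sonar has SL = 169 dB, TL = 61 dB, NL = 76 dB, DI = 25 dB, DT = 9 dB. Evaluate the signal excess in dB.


SE = SL - TL - NL + DI - DT = 169 - 61 - 76 + 25 - 9 = 48

48 dB


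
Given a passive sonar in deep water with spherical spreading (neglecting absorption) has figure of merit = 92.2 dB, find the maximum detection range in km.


40.74 km


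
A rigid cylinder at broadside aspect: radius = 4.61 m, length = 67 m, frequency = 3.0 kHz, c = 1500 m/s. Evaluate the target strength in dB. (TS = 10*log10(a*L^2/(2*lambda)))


lambda = 1500/3000 = 0.5 m
TS = 10*log10(4.61*67^2/(2*0.5)) = 43.16

43.16 dB


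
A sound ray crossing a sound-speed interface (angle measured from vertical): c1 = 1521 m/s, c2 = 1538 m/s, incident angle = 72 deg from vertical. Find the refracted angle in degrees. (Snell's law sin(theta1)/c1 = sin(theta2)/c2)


74.09 deg


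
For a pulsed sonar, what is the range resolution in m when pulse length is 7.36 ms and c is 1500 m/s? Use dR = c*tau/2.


dR = c*tau/2 = 1500 * 7.36e-3 / 2 = 5.52

5.52 m


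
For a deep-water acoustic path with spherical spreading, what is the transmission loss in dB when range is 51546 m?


TL = 20*log10(51546) = 94.24

94.24 dB


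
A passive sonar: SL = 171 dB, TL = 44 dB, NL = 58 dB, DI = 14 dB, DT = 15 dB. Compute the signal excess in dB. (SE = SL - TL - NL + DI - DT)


SE = SL - TL - NL + DI - DT = 171 - 44 - 58 + 14 - 15 = 68

68 dB


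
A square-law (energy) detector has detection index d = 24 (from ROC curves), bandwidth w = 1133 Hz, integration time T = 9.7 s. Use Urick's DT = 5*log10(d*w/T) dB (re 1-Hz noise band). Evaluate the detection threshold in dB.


17.24 dB


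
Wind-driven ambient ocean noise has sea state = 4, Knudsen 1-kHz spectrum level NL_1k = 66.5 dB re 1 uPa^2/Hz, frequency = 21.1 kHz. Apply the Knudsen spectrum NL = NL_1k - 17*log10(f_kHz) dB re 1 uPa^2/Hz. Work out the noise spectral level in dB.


43.99 dB


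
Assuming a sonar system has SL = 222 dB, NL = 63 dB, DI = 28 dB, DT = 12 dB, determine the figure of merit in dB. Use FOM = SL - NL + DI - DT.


175 dB


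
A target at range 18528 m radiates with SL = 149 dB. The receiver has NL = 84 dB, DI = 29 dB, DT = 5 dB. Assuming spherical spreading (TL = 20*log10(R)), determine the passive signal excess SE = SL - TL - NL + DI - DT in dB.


3.64 dB


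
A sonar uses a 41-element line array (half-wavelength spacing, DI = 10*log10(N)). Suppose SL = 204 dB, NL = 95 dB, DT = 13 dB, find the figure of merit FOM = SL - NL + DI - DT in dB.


Step 1: DI = 10*log10(41) = 16.13 dB
Step 2: FOM = SL - NL + DI - DT = 204 - 95 + 16.13 - 13 = 112.13

112.13 dB


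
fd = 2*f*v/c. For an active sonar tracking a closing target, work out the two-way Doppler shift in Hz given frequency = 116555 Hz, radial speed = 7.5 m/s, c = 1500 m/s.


1165.55 Hz


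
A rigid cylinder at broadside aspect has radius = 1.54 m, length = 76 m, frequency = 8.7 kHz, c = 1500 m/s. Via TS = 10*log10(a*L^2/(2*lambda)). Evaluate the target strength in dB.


lambda = 1500/8700 = 0.17241 m
TS = 10*log10(1.54*76^2/(2*0.17241)) = 44.12

44.12 dB


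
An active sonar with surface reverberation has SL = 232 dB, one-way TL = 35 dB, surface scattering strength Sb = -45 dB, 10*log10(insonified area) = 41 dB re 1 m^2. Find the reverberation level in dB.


RL = SL - 2*TL + Sb + 10*log10(A) = 232 - 2*35 + (-45) + 41 = 158

158 dB


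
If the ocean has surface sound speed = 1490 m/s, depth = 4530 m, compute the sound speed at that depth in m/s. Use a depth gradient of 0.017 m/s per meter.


c = 1490 + 0.017 * 4530 = 1567.01

1567.01 m/s


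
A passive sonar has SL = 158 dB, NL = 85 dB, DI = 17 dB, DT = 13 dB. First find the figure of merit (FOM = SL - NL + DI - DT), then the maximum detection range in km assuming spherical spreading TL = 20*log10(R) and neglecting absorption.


Step 1: FOM = SL - NL + DI - DT = 158 - 85 + 17 - 13 = 77 dB
Step 2: at max range FOM = TL = 20*log10(R), so R = 10^(77/20) = 7079.46 m = 7.08 km

7.08 km


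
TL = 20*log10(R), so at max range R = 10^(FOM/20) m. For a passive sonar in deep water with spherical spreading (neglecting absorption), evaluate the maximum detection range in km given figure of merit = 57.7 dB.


At max range FOM = TL, so 20*log10(R) = 57.7
R = 10^(57.7/20) = 767.36 m = 0.77 km

0.77 km


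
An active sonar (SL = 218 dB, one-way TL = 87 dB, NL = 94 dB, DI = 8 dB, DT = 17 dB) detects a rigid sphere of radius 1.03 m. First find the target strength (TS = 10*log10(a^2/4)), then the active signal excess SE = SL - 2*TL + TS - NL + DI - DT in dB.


Step 1: TS = 10*log10(1.03^2/4) = -5.76 dB
Step 2: SE = SL - 2*TL + TS - NL + DI - DT = 218 - 2*87 + (-5.76) - 94 + 8 - 17 = -64.76

-64.76 dB


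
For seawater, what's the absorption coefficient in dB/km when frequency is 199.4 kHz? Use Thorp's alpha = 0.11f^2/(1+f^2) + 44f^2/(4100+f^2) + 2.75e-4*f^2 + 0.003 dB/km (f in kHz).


f^2 = 39760.36
alpha = 0.11*39760.36/(1+39760.36) + 44*39760.36/(4100+39760.36) + 2.75e-4*39760.36 + 0.003 = 50.934

50.934 dB/km


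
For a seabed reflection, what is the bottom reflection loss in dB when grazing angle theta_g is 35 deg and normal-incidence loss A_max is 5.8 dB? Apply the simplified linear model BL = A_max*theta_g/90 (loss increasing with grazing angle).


2.26 dB


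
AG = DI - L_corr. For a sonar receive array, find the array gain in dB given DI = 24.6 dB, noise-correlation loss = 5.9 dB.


18.7 dB


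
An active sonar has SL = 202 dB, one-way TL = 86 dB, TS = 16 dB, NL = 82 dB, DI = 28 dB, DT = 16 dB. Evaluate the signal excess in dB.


SE = SL - 2*TL + TS - NL + DI - DT = 202 - 2*86 + (16) - 82 + 28 - 16 = -24

-24 dB


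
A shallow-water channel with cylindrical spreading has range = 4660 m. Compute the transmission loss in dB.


TL = 10*log10(4660) = 36.68

36.68 dB


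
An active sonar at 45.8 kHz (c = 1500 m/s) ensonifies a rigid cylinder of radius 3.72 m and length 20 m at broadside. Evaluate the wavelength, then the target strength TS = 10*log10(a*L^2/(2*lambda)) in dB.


Step 1: lambda = c/f = 1500/45800 = 0.03275 m
Step 2: TS = 10*log10(a*L^2/(2*lambda)) = 10*log10(3.72*20^2/(2*0.03275)) = 43.56

43.56 dB


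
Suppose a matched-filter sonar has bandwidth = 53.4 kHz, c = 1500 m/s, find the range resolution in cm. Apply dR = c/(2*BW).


dR = c/(2*BW) = 1500 / (2 * 53.4e3) = 0.014 m = 1.4 cm

1.4 cm


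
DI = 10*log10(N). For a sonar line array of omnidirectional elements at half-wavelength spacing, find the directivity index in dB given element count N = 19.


DI = 10*log10(19) = 12.79

12.79 dB


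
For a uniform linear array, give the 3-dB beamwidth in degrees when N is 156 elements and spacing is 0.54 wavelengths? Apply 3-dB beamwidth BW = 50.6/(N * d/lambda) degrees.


0.6 deg


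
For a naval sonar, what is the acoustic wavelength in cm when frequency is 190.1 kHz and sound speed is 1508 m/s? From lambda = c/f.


lambda = c/f = 1508 / 190100 = 0.0079 m = 0.79 cm

0.79 cm


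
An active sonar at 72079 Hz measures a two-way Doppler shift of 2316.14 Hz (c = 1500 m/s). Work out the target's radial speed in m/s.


From fd = 2*f*v/c, v = c*fd/(2*f) = 1500 * 2316.14 / (2*72079) = 24.1

24.1 m/s


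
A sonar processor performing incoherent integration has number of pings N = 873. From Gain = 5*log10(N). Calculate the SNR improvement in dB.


14.71 dB


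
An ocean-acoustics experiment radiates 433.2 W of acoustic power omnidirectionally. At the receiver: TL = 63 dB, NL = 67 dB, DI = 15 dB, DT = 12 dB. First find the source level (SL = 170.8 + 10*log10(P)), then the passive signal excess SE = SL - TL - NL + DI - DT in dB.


Step 1: SL = 170.8 + 10*log10(433.2) = 197.17 dB
Step 2: SE = SL - TL - NL + DI - DT = 197.17 - 63 - 67 + 15 - 12 = 70.17

70.17 dB


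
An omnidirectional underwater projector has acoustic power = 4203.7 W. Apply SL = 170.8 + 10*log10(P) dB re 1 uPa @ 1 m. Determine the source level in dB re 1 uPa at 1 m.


SL = 170.8 + 10*log10(4203.7) = 170.8 + 36.24 = 207.04

207.04 dB


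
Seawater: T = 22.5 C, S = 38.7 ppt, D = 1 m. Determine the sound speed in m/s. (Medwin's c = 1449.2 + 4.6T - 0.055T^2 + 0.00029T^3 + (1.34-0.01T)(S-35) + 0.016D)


1532.3 m/s


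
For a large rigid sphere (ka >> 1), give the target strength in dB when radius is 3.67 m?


5.27 dB


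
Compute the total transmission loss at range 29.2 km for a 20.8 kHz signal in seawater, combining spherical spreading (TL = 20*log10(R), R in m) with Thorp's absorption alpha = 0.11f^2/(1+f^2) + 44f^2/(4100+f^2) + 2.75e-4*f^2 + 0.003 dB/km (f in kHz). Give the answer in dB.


Step 1 (Thorp): alpha = 0.11*432.64/(1+432.64) + 44*432.64/(4100+432.64) + 2.75e-4*432.64 + 0.003 = 4.4315 dB/km
Step 2: TL_spread = 20*log10(29200) = 89.31 dB
Step 3: TL_abs = alpha*R = 4.4315 * 29.2 = 129.4 dB
Step 4: TL_total = 89.31 + 129.4 = 218.71

218.71 dB


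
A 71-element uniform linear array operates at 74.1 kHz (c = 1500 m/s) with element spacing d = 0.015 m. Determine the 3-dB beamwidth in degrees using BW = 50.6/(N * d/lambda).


0.96 deg


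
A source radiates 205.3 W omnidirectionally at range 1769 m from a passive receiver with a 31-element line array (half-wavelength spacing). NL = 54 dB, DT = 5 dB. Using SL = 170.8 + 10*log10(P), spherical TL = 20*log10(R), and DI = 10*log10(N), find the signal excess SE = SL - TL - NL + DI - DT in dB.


84.88 dB


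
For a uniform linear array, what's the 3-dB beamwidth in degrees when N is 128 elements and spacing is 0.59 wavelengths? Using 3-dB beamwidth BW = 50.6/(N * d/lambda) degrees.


BW = 50.6 / (128 * 0.59) = 50.6 / 75.52 = 0.67

0.67 deg


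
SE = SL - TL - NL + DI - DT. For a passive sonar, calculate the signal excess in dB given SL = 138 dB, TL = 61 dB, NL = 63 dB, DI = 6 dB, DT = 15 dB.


SE = SL - TL - NL + DI - DT = 138 - 61 - 63 + 6 - 15 = 5

5 dB


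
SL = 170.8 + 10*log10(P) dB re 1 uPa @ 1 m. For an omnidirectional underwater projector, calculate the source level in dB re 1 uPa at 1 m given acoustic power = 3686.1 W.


SL = 170.8 + 10*log10(3686.1) = 170.8 + 35.67 = 206.47

206.47 dB


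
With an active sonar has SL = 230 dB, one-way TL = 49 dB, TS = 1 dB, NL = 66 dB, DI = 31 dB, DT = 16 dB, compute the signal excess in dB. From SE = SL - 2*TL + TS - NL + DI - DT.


SE = SL - 2*TL + TS - NL + DI - DT = 230 - 2*49 + (1) - 66 + 31 - 16 = 82

82 dB


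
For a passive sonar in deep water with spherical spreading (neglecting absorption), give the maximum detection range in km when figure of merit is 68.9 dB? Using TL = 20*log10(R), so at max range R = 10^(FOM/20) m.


At max range FOM = TL, so 20*log10(R) = 68.9
R = 10^(68.9/20) = 2786.12 m = 2.79 km

2.79 km


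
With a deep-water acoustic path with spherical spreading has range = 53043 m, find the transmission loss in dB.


TL = 20*log10(53043) = 94.49

94.49 dB


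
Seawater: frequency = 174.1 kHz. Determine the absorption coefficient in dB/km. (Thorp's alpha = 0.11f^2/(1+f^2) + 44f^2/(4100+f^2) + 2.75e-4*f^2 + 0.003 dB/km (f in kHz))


47.206 dB/km


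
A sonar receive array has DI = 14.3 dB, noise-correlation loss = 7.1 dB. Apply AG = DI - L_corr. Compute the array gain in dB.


7.2 dB


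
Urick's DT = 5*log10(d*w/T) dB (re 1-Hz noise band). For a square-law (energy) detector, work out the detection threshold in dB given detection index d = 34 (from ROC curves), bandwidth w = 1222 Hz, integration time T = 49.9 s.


14.6 dB


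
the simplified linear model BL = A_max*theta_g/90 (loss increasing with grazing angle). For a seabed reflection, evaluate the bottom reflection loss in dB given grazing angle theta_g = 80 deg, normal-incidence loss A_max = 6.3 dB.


BL = A_max * theta_g / 90 = 6.3 * 80 / 90 = 5.6

5.6 dB


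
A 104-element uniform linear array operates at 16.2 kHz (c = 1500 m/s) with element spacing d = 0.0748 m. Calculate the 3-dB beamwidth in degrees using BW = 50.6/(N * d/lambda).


Step 1: lambda = 1500/16200 = 0.09259 m
Step 2: d/lambda = 0.0748/0.09259 = 0.8079
Step 3: BW = 50.6/(N * d/lambda) = 50.6/(104 * 0.8079) = 0.6

0.6 deg


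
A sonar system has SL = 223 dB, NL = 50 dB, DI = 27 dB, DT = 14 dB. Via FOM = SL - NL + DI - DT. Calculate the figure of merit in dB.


186 dB


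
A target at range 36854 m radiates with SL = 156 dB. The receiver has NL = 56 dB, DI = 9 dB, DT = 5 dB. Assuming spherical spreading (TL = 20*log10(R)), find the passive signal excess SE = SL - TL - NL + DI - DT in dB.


Step 1: TL = 20*log10(36854) = 91.33 dB
Step 2: SE = 156 - 91.33 - 56 + 9 - 5 = 12.67

12.67 dB


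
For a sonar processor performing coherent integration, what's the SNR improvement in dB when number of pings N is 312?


Gain = 10*log10(312) = 24.94

24.94 dB


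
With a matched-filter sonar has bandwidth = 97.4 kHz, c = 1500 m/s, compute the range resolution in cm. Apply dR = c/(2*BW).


0.77 cm


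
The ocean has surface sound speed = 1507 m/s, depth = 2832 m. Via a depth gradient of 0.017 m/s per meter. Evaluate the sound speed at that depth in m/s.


1555.144 m/s


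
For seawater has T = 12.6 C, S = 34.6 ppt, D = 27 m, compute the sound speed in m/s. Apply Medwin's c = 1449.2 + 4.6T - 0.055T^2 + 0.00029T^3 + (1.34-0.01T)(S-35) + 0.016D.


c = 1449.2 + 4.6*12.6 - 0.055*12.6^2 + 0.00029*12.6^3 + (1.34 - 0.01*12.6)*(34.6 - 35) + 0.016*27 = 1498.95

1498.95 m/s


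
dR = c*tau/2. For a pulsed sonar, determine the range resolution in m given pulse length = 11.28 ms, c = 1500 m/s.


dR = c*tau/2 = 1500 * 11.28e-3 / 2 = 8.46

8.46 m


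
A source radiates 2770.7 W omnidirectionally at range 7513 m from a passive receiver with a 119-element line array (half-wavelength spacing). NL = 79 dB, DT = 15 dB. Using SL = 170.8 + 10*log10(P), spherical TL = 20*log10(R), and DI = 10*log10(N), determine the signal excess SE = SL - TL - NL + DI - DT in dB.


Step 1: SL = 170.8 + 10*log10(2770.7) = 205.23 dB
Step 2: TL = 20*log10(7513) = 77.52 dB
Step 3: DI = 10*log10(119) = 20.76 dB
Step 4: SE = SL - TL - NL + DI - DT = 205.23 - 77.52 - 79 + 20.76 - 15 = 54.47

54.47 dB


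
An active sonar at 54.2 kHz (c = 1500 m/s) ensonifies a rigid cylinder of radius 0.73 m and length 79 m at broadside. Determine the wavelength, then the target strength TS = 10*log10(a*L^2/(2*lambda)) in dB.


Step 1: lambda = c/f = 1500/54200 = 0.02768 m
Step 2: TS = 10*log10(a*L^2/(2*lambda)) = 10*log10(0.73*79^2/(2*0.02768)) = 49.15

49.15 dB
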